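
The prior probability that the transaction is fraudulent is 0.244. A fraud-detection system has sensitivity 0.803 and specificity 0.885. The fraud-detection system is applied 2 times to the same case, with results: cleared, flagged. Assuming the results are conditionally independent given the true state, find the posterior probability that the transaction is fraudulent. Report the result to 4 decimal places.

Posterior P(H) ≈ 0.3341

With H the event that the transaction is fraudulent, the joint likelihood of the observed sequence is P(data|H) = 0.197·0.803 = 0.15819 and P(data|¬H) = 0.885·0.115 = 0.10178.
Bayes: P(H|data) = 0.244·0.15819 / (0.244·0.15819 + 0.756·0.10178) = 0.038599/0.11554 = 0.3341.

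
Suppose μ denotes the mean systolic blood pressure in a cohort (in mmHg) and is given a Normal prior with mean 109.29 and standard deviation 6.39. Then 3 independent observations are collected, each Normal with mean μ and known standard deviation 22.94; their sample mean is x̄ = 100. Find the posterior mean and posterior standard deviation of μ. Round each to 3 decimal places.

With known σ, the Normal prior is conjugate. Weight on the data is w = (n/σ²)/(n/σ² + 1/τ₀²) = 0.00570078/(0.00570078+0.0244905) = 0.18882.
Posterior mean = w·x̄ + (1−w)·μ₀ = 0.18882·100 + 0.81118·109.29 = 107.536. Posterior variance = 1/(0.00570078+0.0244905) = 33.1221, so SD = 5.755.

Posterior mean ≈ 107.536; posterior SD ≈ 5.755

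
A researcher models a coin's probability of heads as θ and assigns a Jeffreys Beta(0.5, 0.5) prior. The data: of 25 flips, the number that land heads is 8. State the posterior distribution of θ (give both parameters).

Posterior: Beta(8.5, 17.5)

The binomial likelihood is conjugate to the Beta prior: with 8 successes and 17 failures, the posterior is Beta(0.5+8, 0.5+17) = Beta(8.5, 17.5).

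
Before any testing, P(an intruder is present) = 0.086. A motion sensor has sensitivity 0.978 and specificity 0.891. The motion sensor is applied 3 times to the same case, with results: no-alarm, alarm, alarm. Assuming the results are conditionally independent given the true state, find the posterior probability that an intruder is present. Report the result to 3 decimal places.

Posterior P(H) ≈ 0.158

With H the event that an intruder is present, the joint likelihood of the observed sequence is P(data|H) = 0.022·0.978·0.978 = 0.021043 and P(data|¬H) = 0.891·0.109·0.109 = 0.010586.
Bayes: P(H|data) = 0.086·0.021043 / (0.086·0.021043 + 0.914·0.010586) = 0.0018097/0.011485 = 0.1576.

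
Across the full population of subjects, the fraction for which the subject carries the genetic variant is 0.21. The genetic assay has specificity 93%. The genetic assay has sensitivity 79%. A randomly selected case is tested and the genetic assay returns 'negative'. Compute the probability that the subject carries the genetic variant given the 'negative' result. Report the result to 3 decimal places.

Let H be the event that the subject carries the genetic variant. P(H) = 0.21, so P(¬H) = 0.79. With E the 'negative' result, P(E|H) = 0.21 and P(E|¬H) = 0.93.
P(E) = 0.21·0.21 + 0.93·0.79 = 0.044100 + 0.73470 = 0.77880.
By Bayes' theorem, P(H|E) = 0.044100 / 0.77880 = 0.057.

P(H | E) ≈ 0.057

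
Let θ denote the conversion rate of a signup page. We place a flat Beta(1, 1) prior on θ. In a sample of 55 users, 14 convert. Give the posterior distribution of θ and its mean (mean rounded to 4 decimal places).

Posterior: Beta(15, 42); mean ≈ 0.2632

Observing 14 successes and 41 failures updates Beta(1, 1) by adding the success and failure counts to the two shape parameters: α = 1+14 = 15, β = 1+41 = 42.
Posterior mean = α/(α+β) = 15/57 = 0.2632.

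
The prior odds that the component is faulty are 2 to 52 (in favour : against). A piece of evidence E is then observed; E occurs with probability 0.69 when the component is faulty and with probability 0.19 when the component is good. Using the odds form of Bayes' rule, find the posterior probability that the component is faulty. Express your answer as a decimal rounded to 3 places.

Prior odds = 2/52 = 0.038462.
Likelihood ratio for E = 0.69/0.19 = 3.6316.
Posterior odds = prior odds × LR = 0.13968.
Posterior probability = odds/(1+odds) = 0.13968/1.1397 = 0.123.

Posterior probability ≈ 0.123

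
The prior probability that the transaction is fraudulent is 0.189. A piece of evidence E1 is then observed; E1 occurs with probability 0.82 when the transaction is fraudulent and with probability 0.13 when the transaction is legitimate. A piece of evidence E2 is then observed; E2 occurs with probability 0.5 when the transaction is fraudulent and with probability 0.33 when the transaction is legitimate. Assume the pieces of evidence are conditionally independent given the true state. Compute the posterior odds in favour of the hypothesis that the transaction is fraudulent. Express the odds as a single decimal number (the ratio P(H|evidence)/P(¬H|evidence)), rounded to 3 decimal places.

Prior odds = 0.189/(1−0.189) = 0.23305. In log-odds, ln(0.23305) = -1.4565.
Add log likelihood ratios: ln(6.3077) + ln(1.5152) = 2.2573.
Posterior log-odds = 0.80076, so posterior odds = exp(0.80076) = 2.2272.

Posterior odds ≈ 2.227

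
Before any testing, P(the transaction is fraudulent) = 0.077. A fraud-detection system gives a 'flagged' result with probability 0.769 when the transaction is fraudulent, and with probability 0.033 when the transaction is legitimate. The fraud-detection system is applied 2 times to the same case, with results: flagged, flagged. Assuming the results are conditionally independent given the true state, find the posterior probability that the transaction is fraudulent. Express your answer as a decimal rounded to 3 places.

With H the event that the transaction is fraudulent, the joint likelihood of the observed sequence is P(data|H) = 0.769·0.769 = 0.59136 and P(data|¬H) = 0.033·0.033 = 0.0010890.
Bayes: P(H|data) = 0.077·0.59136 / (0.077·0.59136 + 0.923·0.0010890) = 0.045535/0.046540 = 0.9784.

Posterior P(H) ≈ 0.978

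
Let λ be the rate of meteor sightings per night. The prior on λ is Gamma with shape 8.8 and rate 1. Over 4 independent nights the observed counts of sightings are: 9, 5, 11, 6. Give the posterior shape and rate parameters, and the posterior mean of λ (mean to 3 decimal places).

The Poisson likelihood adds the total count to the shape and the number of exposure periods to the rate. Here ∑xᵢ = 31 and n = 4, so shape 8.8→39.8 and rate 1→5.
Posterior mean = shape/rate = 39.8/5 = 7.960.

Posterior: Gamma(shape=39.8, rate=5); mean ≈ 7.960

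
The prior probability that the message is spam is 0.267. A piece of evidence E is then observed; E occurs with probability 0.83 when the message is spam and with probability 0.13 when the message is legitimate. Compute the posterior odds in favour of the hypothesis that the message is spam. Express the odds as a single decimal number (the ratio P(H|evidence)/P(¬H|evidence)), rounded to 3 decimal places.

Posterior odds ≈ 2.326

Prior odds = 0.267/(1−0.267) = 0.36426.
Likelihood ratio for E = 0.83/0.13 = 6.3846.
Posterior odds = prior odds × LR = 2.3256.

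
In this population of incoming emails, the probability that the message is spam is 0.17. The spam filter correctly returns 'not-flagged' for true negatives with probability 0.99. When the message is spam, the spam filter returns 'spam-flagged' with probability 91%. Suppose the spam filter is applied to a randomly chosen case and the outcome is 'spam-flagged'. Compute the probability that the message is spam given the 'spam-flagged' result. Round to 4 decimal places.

Write H for 'the message is spam'. Prior odds H:¬H = 0.17/0.83 = 0.20482. For the 'spam-flagged' outcome, the likelihood ratio is 0.91/0.01 = 91.000.
Posterior odds = 0.20482 × 91.000 = 18.639, so P(H|E) = 18.639/(1+18.639) = 0.9491.

P(H | E) ≈ 0.9491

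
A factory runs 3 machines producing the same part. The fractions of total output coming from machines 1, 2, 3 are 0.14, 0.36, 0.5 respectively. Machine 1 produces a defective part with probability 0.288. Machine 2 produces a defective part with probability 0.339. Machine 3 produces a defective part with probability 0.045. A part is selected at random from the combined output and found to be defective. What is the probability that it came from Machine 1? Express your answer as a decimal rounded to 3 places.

P(defective|M1) = 0.288; P(defective|M2) = 0.339; P(defective|M3) = 0.045.
Prior × likelihood for each source: 0.14·0.288=0.04032, 0.36·0.339=0.1220, 0.5·0.045=0.02250. Summing gives P(defective) = 0.18486.
P(Machine 1 | defective) = 0.04032 / 0.18486 = 0.218.

Posterior probability ≈ 0.218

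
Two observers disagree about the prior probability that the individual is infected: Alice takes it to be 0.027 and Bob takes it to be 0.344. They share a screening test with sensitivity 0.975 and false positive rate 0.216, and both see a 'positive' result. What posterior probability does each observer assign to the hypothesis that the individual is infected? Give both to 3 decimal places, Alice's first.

The likelihood ratio for a 'positive' result is 0.975/0.216 = 4.5139.
Alice: prior odds 0.027/0.973 = 0.027749; posterior odds 0.12526; posterior probability 0.111.
Bob: prior odds 0.344/0.656 = 0.52439; posterior odds 2.3670; posterior probability 0.703.

Alice: 0.111; Bob: 0.703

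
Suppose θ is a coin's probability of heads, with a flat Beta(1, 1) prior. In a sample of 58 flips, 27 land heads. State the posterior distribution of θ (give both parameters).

Observing 27 successes and 31 failures updates Beta(1, 1) by adding the success and failure counts to the two shape parameters: α = 1+27 = 28, β = 1+31 = 32.

Posterior: Beta(28, 32)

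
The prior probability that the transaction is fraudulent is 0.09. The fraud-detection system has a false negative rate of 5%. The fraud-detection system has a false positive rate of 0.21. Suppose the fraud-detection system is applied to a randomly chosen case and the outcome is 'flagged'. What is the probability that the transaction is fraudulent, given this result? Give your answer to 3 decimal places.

P(H | E) ≈ 0.309

Let H be the event that the transaction is fraudulent. P(H) = 0.09, so P(¬H) = 0.91. With E the 'flagged' result, P(E|H) = 0.95 and P(E|¬H) = 0.21.
P(E) = 0.95·0.09 + 0.21·0.91 = 0.085500 + 0.19110 = 0.27660.
By Bayes' theorem, P(H|E) = 0.085500 / 0.27660 = 0.309.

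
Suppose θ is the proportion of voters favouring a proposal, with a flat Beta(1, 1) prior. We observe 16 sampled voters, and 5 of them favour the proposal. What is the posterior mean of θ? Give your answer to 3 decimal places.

Posterior mean ≈ 0.333

Observing 5 successes and 11 failures updates Beta(1, 1) by adding the success and failure counts to the two shape parameters: α = 1+5 = 6, β = 1+11 = 12.
Posterior mean = α/(α+β) = 6/18 = 0.333.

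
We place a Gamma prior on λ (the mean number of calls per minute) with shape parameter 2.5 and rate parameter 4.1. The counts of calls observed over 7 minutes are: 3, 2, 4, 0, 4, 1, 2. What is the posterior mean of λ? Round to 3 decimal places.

Posterior mean ≈ 1.667

The Poisson likelihood adds the total count to the shape and the number of exposure periods to the rate. Here ∑xᵢ = 16 and n = 7, so shape 2.5→18.5 and rate 4.1→11.1.
Posterior mean = shape/rate = 18.5/11.1 = 1.667.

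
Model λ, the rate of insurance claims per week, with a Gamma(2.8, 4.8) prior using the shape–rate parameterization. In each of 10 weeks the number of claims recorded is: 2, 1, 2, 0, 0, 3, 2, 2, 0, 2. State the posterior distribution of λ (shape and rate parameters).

Total count ∑xᵢ = 14 over n = 10 weeks.
Gamma is conjugate to the Poisson likelihood: posterior is Gamma(shape = 2.8+14 = 16.8, rate = 4.8+10 = 14.8).

Posterior: Gamma(shape=16.8, rate=14.8)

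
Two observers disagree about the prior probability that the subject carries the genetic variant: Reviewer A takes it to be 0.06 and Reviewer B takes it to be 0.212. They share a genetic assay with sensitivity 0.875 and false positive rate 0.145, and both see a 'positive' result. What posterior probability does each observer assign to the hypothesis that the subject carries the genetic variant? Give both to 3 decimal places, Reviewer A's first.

Reviewer A: 0.278; Reviewer B: 0.619

The likelihood ratio for a 'positive' result is 0.875/0.145 = 6.0345.
Reviewer A: prior odds 0.06/0.94 = 0.063830; posterior odds 0.38518; posterior probability 0.278.
Reviewer B: prior odds 0.212/0.788 = 0.26904; posterior odds 1.6235; posterior probability 0.619.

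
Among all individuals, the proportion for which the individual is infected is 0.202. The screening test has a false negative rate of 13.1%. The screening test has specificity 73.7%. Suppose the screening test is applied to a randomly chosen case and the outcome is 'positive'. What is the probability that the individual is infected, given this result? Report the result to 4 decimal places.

P(H | E) ≈ 0.4555

Write H for 'the individual is infected'. Prior odds H:¬H = 0.202/0.798 = 0.25313. For the 'positive' outcome, the likelihood ratio is 0.869/0.263 = 3.3042.
Posterior odds = 0.25313 × 3.3042 = 0.83640, so P(H|E) = 0.83640/(1+0.83640) = 0.4555.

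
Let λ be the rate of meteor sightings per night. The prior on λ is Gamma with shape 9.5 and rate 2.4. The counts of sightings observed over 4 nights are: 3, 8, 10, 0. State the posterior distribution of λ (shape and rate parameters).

Posterior: Gamma(shape=30.5, rate=6.4)

Total count ∑xᵢ = 21 over n = 4 nights.
Gamma is conjugate to the Poisson likelihood: posterior is Gamma(shape = 9.5+21 = 30.5, rate = 2.4+4 = 6.4).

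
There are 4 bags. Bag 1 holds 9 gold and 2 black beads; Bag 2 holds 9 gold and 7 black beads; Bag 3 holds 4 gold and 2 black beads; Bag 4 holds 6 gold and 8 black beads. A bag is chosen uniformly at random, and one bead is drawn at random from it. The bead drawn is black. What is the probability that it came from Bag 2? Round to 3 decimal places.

P(black|Bag 1) = 0.1818; P(black|Bag 2) = 0.4375; P(black|Bag 3) = 0.3333; P(black|Bag 4) = 0.5714.
Prior × likelihood for each source: 0.25·0.1818=0.04545, 0.25·0.4375=0.1094, 0.25·0.3333=0.08333, 0.25·0.5714=0.1429. Summing gives P(black) = 0.38102.
P(Bag 2 | black) = 0.1094 / 0.38102 = 0.287.

Posterior probability ≈ 0.287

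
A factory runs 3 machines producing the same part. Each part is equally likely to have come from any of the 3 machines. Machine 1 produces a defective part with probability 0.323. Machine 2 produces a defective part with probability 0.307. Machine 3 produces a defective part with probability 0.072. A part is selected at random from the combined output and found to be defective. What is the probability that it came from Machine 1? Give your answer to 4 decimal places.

Tabulate prior·likelihood by source: [1] prior 0.333333, lik 0.323, product 0.1077; [2] prior 0.333333, lik 0.307, product 0.1023; [3] prior 0.333333, lik 0.072, product 0.02400.
Normalizing constant = 0.23400; the posterior for Machine 1 is its product over the sum, 0.1077/0.23400 = 0.4601.

Posterior probability ≈ 0.4601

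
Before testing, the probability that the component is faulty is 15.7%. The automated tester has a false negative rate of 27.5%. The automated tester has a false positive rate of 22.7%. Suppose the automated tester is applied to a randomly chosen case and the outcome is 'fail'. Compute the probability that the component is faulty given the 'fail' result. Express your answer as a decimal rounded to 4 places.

Let H be the event that the component is faulty. P(H) = 0.157, so P(¬H) = 0.843. With E the 'fail' result, P(E|H) = 0.725 and P(E|¬H) = 0.227.
P(E) = 0.725·0.157 + 0.227·0.843 = 0.11382 + 0.19136 = 0.30519.
By Bayes' theorem, P(H|E) = 0.11382 / 0.30519 = 0.3730.

P(H | E) ≈ 0.3730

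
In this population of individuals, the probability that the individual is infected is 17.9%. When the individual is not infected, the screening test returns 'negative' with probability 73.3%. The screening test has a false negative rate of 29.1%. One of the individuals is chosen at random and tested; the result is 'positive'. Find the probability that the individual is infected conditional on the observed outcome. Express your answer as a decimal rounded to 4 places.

Let H be the event that the individual is infected. P(H) = 0.179, so P(¬H) = 0.821. With E the 'positive' result, P(E|H) = 0.709 and P(E|¬H) = 0.267.
P(E) = 0.709·0.179 + 0.267·0.821 = 0.12691 + 0.21921 = 0.34612.
By Bayes' theorem, P(H|E) = 0.12691 / 0.34612 = 0.3667.

P(H | E) ≈ 0.3667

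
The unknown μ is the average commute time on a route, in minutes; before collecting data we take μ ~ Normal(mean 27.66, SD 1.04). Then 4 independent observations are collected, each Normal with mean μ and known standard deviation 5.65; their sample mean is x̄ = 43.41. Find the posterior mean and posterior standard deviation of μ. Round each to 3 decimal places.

Prior precision 1/τ₀² = 1/1.04² = 0.924556; data precision n/σ² = 4/5.65² = 0.125303.
Posterior precision = 0.924556 + 0.125303 = 1.04986, giving posterior SD = 1/√1.04986 = 0.976.
Posterior mean = (0.924556·27.66 + 0.125303·43.41) / 1.04986 = 29.540.

Posterior mean ≈ 29.540; posterior SD ≈ 0.976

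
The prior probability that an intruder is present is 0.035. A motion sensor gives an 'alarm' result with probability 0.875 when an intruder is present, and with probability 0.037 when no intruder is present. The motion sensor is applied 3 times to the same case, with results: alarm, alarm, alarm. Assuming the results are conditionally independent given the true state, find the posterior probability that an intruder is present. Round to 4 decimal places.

Posterior P(H) ≈ 0.9979

Let H be the event that an intruder is present; start with P(H) = 0.035. P('alarm'|H) = 0.875, P('alarm'|¬H) = 0.037.
Update on result 1 ('alarm'): P(H) ← 0.875·0.0350 / (0.875·0.0350 + 0.037·0.9650) = 0.030625/0.066330 = 0.4617.
Update on result 2 ('alarm'): P(H) ← 0.875·0.4617 / (0.875·0.4617 + 0.037·0.5383) = 0.40399/0.42391 = 0.9530.
Update on result 3 ('alarm'): P(H) ← 0.875·0.9530 / (0.875·0.9530 + 0.037·0.0470) = 0.83389/0.83563 = 0.9979.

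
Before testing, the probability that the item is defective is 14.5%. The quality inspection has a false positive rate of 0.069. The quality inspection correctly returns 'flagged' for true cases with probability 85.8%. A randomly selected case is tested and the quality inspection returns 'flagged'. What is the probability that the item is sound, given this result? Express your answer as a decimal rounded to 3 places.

P(¬H | E) ≈ 0.322

Write H for 'the item is defective'. Prior odds H:¬H = 0.145/0.855 = 0.16959. For the 'flagged' outcome, the likelihood ratio is 0.858/0.069 = 12.435.
Posterior odds = 0.16959 × 12.435 = 2.1088, so P(H|E) = 2.1088/(1+2.1088) = 0.678. Then P(¬H|E) = 1 − 0.678 = 0.322.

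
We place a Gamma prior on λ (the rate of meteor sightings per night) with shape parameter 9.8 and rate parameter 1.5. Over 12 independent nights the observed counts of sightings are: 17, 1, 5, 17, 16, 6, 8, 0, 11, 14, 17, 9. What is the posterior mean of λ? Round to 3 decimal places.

Total count ∑xᵢ = 121 over n = 12 nights.
Gamma is conjugate to the Poisson likelihood: posterior is Gamma(shape = 9.8+121 = 130.8, rate = 1.5+12 = 13.5).
Posterior mean = shape/rate = 130.8/13.5 = 9.689.

Posterior mean ≈ 9.689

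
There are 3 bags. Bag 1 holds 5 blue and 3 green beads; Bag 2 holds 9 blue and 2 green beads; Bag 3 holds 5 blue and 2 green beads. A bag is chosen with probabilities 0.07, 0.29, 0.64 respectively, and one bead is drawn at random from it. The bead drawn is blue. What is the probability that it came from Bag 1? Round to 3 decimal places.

P(blue|Bag 1) = 0.625; P(blue|Bag 2) = 0.8182; P(blue|Bag 3) = 0.7143.
Prior × likelihood for each source: 0.07·0.625=0.04375, 0.29·0.8182=0.2373, 0.64·0.7143=0.4571. Summing gives P(blue) = 0.73817.
P(Bag 1 | blue) = 0.04375 / 0.73817 = 0.059.

Posterior probability ≈ 0.059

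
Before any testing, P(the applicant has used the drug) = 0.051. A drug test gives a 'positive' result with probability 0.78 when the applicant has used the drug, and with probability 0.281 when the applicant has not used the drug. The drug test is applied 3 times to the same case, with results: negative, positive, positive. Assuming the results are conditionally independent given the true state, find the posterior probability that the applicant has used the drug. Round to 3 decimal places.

Posterior P(H) ≈ 0.112

With H the event that the applicant has used the drug, the joint likelihood of the observed sequence is P(data|H) = 0.22·0.78·0.78 = 0.13385 and P(data|¬H) = 0.719·0.281·0.281 = 0.056773.
Bayes: P(H|data) = 0.051·0.13385 / (0.051·0.13385 + 0.949·0.056773) = 0.0068262/0.060704 = 0.1125.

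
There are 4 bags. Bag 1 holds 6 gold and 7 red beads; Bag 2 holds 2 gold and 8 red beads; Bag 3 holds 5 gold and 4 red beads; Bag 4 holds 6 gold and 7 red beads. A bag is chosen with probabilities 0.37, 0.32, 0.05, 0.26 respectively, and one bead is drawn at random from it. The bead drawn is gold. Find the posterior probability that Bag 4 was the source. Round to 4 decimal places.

Tabulate prior·likelihood by source: [1] prior 0.37, lik 0.4615, product 0.1708; [2] prior 0.32, lik 0.2, product 0.06400; [3] prior 0.05, lik 0.5556, product 0.02778; [4] prior 0.26, lik 0.4615, product 0.1200.
Normalizing constant = 0.38255; the posterior for Bag 4 is its product over the sum, 0.1200/0.38255 = 0.3137.

Posterior probability ≈ 0.3137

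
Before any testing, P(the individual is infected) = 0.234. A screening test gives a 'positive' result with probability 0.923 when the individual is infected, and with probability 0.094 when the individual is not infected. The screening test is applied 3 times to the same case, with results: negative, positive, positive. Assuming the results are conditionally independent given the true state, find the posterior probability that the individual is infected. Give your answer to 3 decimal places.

Posterior P(H) ≈ 0.715

With H the event that the individual is infected, the joint likelihood of the observed sequence is P(data|H) = 0.077·0.923·0.923 = 0.065599 and P(data|¬H) = 0.906·0.094·0.094 = 0.0080054.
Bayes: P(H|data) = 0.234·0.065599 / (0.234·0.065599 + 0.766·0.0080054) = 0.015350/0.021482 = 0.7145.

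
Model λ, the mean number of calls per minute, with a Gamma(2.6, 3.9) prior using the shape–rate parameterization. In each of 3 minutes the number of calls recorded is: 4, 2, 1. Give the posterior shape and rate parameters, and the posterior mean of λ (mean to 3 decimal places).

Posterior: Gamma(shape=9.6, rate=6.9); mean ≈ 1.391

The Poisson likelihood adds the total count to the shape and the number of exposure periods to the rate. Here ∑xᵢ = 7 and n = 3, so shape 2.6→9.6 and rate 3.9→6.9.
E[λ | data] = 9.6/6.9 = 1.391.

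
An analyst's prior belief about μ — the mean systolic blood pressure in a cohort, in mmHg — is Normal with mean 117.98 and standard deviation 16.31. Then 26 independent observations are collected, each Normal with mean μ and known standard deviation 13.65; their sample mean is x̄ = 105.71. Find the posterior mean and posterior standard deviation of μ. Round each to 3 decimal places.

Posterior mean ≈ 106.032; posterior SD ≈ 2.642

Prior precision 1/τ₀² = 1/16.31² = 0.00375917; data precision n/σ² = 26/13.65² = 0.139543.
Posterior precision = 0.00375917 + 0.139543 = 0.143302, giving posterior SD = 1/√0.143302 = 2.642.
Posterior mean = (0.00375917·117.98 + 0.139543·105.71) / 0.143302 = 106.032.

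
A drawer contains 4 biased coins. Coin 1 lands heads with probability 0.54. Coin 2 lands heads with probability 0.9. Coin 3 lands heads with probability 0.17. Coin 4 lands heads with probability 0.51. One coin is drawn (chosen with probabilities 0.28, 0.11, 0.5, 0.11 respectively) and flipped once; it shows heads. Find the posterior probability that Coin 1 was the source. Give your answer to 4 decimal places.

Posterior probability ≈ 0.3864

P(heads|C1) = 0.54; P(heads|C2) = 0.9; P(heads|C3) = 0.17; P(heads|C4) = 0.51.
Prior × likelihood for each source: 0.28·0.54=0.1512, 0.11·0.9=0.09900, 0.5·0.17=0.08500, 0.11·0.51=0.05610. Summing gives P(heads) = 0.39130.
P(Coin 1 | heads) = 0.1512 / 0.39130 = 0.3864.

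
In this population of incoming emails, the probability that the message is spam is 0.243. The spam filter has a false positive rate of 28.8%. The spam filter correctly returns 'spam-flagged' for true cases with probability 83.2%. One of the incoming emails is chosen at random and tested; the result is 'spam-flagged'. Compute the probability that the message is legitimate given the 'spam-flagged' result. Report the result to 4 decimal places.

P(¬H | E) ≈ 0.5188

Let H be the event that the message is spam. P(H) = 0.243, so P(¬H) = 0.757. With E the 'spam-flagged' result, P(E|H) = 0.832 and P(E|¬H) = 0.288.
P(E) = 0.832·0.243 + 0.288·0.757 = 0.20218 + 0.21802 = 0.42019.
By Bayes' theorem, P(H|E) = 0.20218 / 0.42019 = 0.4812. Hence P(¬H|E) = 1 − 0.4812 = 0.5188.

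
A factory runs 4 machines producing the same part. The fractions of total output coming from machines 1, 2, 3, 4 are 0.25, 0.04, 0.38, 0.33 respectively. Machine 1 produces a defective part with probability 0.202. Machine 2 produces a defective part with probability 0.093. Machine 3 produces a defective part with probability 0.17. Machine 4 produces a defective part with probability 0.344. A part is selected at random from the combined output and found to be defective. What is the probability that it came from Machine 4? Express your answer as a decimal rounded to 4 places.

Posterior probability ≈ 0.4886

Tabulate prior·likelihood by source: [1] prior 0.25, lik 0.202, product 0.05050; [2] prior 0.04, lik 0.093, product 0.003720; [3] prior 0.38, lik 0.17, product 0.06460; [4] prior 0.33, lik 0.344, product 0.1135.
Normalizing constant = 0.23234; the posterior for Machine 4 is its product over the sum, 0.1135/0.23234 = 0.4886.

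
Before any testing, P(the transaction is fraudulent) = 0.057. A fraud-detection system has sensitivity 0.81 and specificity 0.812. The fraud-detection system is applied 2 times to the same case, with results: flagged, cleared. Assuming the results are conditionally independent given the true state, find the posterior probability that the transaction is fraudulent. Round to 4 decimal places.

Posterior P(H) ≈ 0.0574

With H the event that the transaction is fraudulent, the joint likelihood of the observed sequence is P(data|H) = 0.81·0.19 = 0.15390 and P(data|¬H) = 0.188·0.812 = 0.15266.
Bayes: P(H|data) = 0.057·0.15390 / (0.057·0.15390 + 0.943·0.15266) = 0.0087723/0.15273 = 0.0574.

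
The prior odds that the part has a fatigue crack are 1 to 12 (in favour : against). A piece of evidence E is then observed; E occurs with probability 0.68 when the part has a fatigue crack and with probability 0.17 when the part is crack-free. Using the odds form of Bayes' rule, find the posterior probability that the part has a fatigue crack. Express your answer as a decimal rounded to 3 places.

Prior odds = 1/12 = 0.083333. In log-odds, ln(0.083333) = -2.4849.
Add log likelihood ratio: ln(4.0000) = 1.3863.
Posterior log-odds = -1.0986, so posterior odds = exp(-1.0986) = 0.33333. Converting, P(H|E) = 0.33333/1.3333 = 0.250.

Posterior probability ≈ 0.250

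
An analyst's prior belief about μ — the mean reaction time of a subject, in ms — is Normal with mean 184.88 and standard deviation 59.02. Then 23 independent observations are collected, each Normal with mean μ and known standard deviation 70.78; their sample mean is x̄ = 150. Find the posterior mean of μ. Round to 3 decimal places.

Posterior mean ≈ 152.053

Prior precision 1/τ₀² = 1/59.02² = 0.00028708; data precision n/σ² = 23/70.78² = 0.00459099.
Posterior precision = 0.00028708 + 0.00459099 = 0.00487807.
Posterior mean = (0.00028708·184.88 + 0.00459099·150) / 0.00487807 = 152.053.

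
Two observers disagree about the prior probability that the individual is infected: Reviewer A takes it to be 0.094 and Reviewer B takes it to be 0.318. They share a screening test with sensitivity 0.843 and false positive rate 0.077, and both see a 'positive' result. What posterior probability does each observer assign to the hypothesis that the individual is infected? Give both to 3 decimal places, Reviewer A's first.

The likelihood ratio for a 'positive' result is 0.843/0.077 = 10.948.
Reviewer A: prior odds 0.094/0.906 = 0.10375; posterior odds 1.1359; posterior probability 0.532.
Reviewer B: prior odds 0.318/0.682 = 0.46628; posterior odds 5.1048; posterior probability 0.836.

Reviewer A: 0.532; Reviewer B: 0.836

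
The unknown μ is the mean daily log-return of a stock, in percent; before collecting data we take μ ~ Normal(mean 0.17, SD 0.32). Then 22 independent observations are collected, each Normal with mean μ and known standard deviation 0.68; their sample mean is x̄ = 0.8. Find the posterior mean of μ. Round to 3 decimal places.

With known σ, the Normal prior is conjugate. Weight on the data is w = (n/σ²)/(n/σ² + 1/τ₀²) = 47.5779/(47.5779+9.76562) = 0.82970.
Posterior mean = w·x̄ + (1−w)·μ₀ = 0.82970·0.8 + 0.17030·0.17 = 0.693.

Posterior mean ≈ 0.693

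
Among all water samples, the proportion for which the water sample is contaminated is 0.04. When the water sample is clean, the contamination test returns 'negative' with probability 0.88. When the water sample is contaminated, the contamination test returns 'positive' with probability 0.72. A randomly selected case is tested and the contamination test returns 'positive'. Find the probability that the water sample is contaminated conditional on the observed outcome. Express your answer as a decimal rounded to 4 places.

Write H for 'the water sample is contaminated'. Prior odds H:¬H = 0.04/0.96 = 0.041667. For the 'positive' outcome, the likelihood ratio is 0.72/0.12 = 6.0000.
Posterior odds = 0.041667 × 6.0000 = 0.25000, so P(H|E) = 0.25000/(1+0.25000) = 0.2000.

P(H | E) ≈ 0.2000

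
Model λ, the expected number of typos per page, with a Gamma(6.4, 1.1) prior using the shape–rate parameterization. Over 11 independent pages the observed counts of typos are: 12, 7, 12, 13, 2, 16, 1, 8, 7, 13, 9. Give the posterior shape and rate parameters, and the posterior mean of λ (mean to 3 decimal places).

Total count ∑xᵢ = 100 over n = 11 pages.
Gamma is conjugate to the Poisson likelihood: posterior is Gamma(shape = 6.4+100 = 106.4, rate = 1.1+11 = 12.1).
E[λ | data] = 106.4/12.1 = 8.793.

Posterior: Gamma(shape=106.4, rate=12.1); mean ≈ 8.793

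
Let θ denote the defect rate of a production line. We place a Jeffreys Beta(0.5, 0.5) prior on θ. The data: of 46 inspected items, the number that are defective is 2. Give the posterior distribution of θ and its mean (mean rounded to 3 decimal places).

Posterior: Beta(2.5, 44.5); mean ≈ 0.053

Observing 2 successes and 44 failures updates Beta(0.5, 0.5) by adding the success and failure counts to the two shape parameters: α = 0.5+2 = 2.5, β = 0.5+44 = 44.5.
E[θ | data] = 2.5/(2.5+44.5) = 0.053.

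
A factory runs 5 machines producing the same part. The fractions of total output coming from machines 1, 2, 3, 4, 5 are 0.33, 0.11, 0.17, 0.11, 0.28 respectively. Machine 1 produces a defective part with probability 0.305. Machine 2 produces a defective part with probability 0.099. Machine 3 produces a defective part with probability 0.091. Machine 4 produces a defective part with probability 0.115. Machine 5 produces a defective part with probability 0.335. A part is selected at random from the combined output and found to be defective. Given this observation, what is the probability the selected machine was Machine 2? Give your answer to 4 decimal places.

Posterior probability ≈ 0.0466

Tabulate prior·likelihood by source: [1] prior 0.33, lik 0.305, product 0.1007; [2] prior 0.11, lik 0.099, product 0.01089; [3] prior 0.17, lik 0.091, product 0.01547; [4] prior 0.11, lik 0.115, product 0.01265; [5] prior 0.28, lik 0.335, product 0.09380.
Normalizing constant = 0.23346; the posterior for Machine 2 is its product over the sum, 0.01089/0.23346 = 0.0466.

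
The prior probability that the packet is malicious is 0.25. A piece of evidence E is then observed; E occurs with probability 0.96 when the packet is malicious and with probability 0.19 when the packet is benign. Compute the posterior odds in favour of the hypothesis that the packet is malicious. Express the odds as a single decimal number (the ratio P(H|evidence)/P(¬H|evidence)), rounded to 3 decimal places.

Prior odds = 0.25/(1−0.25) = 0.33333.
Likelihood ratio for E = 0.96/0.19 = 5.0526.
Posterior odds = prior odds × LR = 1.6842.

Posterior odds ≈ 1.684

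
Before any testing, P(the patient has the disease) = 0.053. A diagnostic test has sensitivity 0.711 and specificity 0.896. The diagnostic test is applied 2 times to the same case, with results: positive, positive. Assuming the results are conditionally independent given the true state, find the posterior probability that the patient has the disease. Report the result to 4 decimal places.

Posterior P(H) ≈ 0.7234

Let H be the event that the patient has the disease; start with P(H) = 0.053. P('positive'|H) = 0.711, P('positive'|¬H) = 0.104.
Update on result 1 ('positive'): P(H) ← 0.711·0.0530 / (0.711·0.0530 + 0.104·0.9470) = 0.037683/0.13617 = 0.2767.
Update on result 2 ('positive'): P(H) ← 0.711·0.2767 / (0.711·0.2767 + 0.104·0.7233) = 0.19676/0.27198 = 0.7234.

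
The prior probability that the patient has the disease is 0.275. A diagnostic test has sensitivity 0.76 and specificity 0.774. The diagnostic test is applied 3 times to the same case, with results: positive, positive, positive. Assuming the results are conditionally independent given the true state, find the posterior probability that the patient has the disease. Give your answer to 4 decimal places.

Let H be the event that the patient has the disease; start with P(H) = 0.275. P('positive'|H) = 0.76, P('positive'|¬H) = 0.226.
Update on result 1 ('positive'): P(H) ← 0.76·0.2750 / (0.76·0.2750 + 0.226·0.7250) = 0.20900/0.37285 = 0.5605.
Update on result 2 ('positive'): P(H) ← 0.76·0.5605 / (0.76·0.5605 + 0.226·0.4395) = 0.42602/0.52533 = 0.8109.
Update on result 3 ('positive'): P(H) ← 0.76·0.8109 / (0.76·0.8109 + 0.226·0.1891) = 0.61632/0.65904 = 0.9352.

Posterior P(H) ≈ 0.9352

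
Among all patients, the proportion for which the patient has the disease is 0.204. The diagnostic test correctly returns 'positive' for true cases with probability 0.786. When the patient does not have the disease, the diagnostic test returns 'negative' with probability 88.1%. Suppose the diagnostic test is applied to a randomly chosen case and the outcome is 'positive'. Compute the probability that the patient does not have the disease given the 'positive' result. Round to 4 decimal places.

P(¬H | E) ≈ 0.3714

Write H for 'the patient has the disease'. Prior odds H:¬H = 0.204/0.796 = 0.25628. For the 'positive' outcome, the likelihood ratio is 0.786/0.119 = 6.6050.
Posterior odds = 0.25628 × 6.6050 = 1.6927, so P(H|E) = 1.6927/(1+1.6927) = 0.6286. Then P(¬H|E) = 1 − 0.6286 = 0.3714.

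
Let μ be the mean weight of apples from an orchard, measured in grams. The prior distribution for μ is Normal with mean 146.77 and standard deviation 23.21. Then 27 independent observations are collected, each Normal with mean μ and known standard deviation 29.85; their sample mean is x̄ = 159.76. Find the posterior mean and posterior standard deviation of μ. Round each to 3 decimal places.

Posterior mean ≈ 159.010; posterior SD ≈ 5.576

With known σ, the Normal prior is conjugate. Weight on the data is w = (n/σ²)/(n/σ² + 1/τ₀²) = 0.0303023/(0.0303023+0.00185631) = 0.94228.
Posterior mean = w·x̄ + (1−w)·μ₀ = 0.94228·159.76 + 0.057724·146.77 = 159.010. Posterior variance = 1/(0.0303023+0.00185631) = 31.0959, so SD = 5.576.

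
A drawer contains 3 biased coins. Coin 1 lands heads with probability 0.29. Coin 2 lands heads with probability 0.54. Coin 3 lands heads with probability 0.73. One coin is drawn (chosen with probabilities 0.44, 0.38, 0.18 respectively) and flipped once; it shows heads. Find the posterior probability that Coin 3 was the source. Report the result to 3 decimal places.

P(heads|C1) = 0.29; P(heads|C2) = 0.54; P(heads|C3) = 0.73.
Prior × likelihood for each source: 0.44·0.29=0.1276, 0.38·0.54=0.2052, 0.18·0.73=0.1314. Summing gives P(heads) = 0.46420.
P(Coin 3 | heads) = 0.1314 / 0.46420 = 0.283.

Posterior probability ≈ 0.283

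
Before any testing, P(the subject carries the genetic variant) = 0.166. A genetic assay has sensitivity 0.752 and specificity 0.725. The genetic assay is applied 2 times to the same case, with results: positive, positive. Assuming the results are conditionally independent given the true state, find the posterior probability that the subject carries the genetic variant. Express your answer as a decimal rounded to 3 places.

Posterior P(H) ≈ 0.598

Let H be the event that the subject carries the genetic variant; start with P(H) = 0.166. P('positive'|H) = 0.752, P('positive'|¬H) = 0.275.
Update on result 1 ('positive'): P(H) ← 0.752·0.1660 / (0.752·0.1660 + 0.275·0.8340) = 0.12483/0.35418 = 0.3525.
Update on result 2 ('positive'): P(H) ← 0.752·0.3525 / (0.752·0.3525 + 0.275·0.6475) = 0.26504/0.44312 = 0.5981.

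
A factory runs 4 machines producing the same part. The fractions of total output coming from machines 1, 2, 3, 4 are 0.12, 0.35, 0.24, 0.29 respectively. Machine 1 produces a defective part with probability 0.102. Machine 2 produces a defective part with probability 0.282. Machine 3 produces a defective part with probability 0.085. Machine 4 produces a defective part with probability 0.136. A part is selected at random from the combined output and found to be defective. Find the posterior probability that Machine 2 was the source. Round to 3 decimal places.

Posterior probability ≈ 0.578

P(defective|M1) = 0.102; P(defective|M2) = 0.282; P(defective|M3) = 0.085; P(defective|M4) = 0.136.
Prior × likelihood for each source: 0.12·0.102=0.01224, 0.35·0.282=0.09870, 0.24·0.085=0.02040, 0.29·0.136=0.03944. Summing gives P(defective) = 0.17078.
P(Machine 2 | defective) = 0.09870 / 0.17078 = 0.578.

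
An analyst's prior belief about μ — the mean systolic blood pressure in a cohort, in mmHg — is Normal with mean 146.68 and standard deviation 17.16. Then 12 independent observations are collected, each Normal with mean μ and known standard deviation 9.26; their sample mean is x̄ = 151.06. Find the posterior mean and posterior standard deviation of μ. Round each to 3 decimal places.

Prior precision 1/τ₀² = 1/17.16² = 0.00339598; data precision n/σ² = 12/9.26² = 0.139946.
Posterior precision = 0.00339598 + 0.139946 = 0.143342, giving posterior SD = 1/√0.143342 = 2.641.
Posterior mean = (0.00339598·146.68 + 0.139946·151.06) / 0.143342 = 150.956.

Posterior mean ≈ 150.956; posterior SD ≈ 2.641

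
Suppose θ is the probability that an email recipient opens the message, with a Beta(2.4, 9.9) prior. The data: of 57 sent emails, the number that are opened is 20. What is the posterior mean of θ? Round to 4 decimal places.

Posterior mean ≈ 0.3232

The binomial likelihood is conjugate to the Beta prior: with 20 successes and 37 failures, the posterior is Beta(2.4+20, 9.9+37) = Beta(22.4, 46.9).
E[θ | data] = 22.4/(22.4+46.9) = 0.3232.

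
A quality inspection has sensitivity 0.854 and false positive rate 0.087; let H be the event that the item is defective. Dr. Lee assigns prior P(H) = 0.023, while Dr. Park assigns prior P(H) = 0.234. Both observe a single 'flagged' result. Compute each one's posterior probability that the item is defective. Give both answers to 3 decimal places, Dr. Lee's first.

P('+'|H) = 0.854, P('+'|¬H) = 0.087.
Dr. Lee: numerator 0.854·0.023 = 0.019642; evidence = 0.019642+0.087·0.977 = 0.10464; posterior = 0.188.
Dr. Park: numerator 0.854·0.234 = 0.19984; evidence = 0.19984+0.087·0.766 = 0.26648; posterior = 0.750.

Dr. Lee: 0.188; Dr. Park: 0.750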